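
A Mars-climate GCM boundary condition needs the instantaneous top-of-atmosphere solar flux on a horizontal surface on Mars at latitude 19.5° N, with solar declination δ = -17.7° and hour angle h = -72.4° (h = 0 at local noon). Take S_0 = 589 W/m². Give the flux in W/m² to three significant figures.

cos θ_z = sin ϕ sin δ + cos ϕ cos δ cos h = -0.101488 + 0.271534 = 0.170046.
Flux = S_0 · cos θ_z = 589 × 0.170046 = 100.2 W/m².

100 W/m²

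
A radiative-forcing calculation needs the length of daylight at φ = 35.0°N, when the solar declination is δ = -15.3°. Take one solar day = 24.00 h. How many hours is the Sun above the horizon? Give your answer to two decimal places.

10.53 h

cos H₀ = −tan φ · tan δ = −tan(+35.0°) × tan(-15.300°) = 0.1916, so H₀ = 1.3780 rad = 78.96°.
Daylight = 2H₀/(2π) × 24.00 h = (1.3780/π) × 24.00 = 10.53 h.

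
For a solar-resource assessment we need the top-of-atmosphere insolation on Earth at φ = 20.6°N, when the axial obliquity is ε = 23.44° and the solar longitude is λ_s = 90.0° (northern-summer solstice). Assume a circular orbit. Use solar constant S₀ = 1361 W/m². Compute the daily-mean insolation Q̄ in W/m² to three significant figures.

Q̄ ≈ 472 W/m²

Solar declination: sin δ = sin ε · sin λ_s = sin 23.44° × sin 90.0° = 0.39779, so δ = +23.440°.
cos H₀ = −tan(+20.6°) tan(+23.440°) = -0.1630, H₀ = 1.7345 rad.
Bracket: H₀ sin φ sin δ + cos φ cos δ sin H₀ = 1.7345×0.35184×0.39779 + 0.93606×0.91748×0.98663 = 0.242758 + 0.847334 = 1.090092.
Q̄ = (S₀/π) × [bracket] = (1361/π) × 1.090092 = 472.2 W/m².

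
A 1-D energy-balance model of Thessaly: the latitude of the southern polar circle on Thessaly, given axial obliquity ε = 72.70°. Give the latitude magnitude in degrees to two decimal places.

17.30°

The polar circle is the lowest latitude that experiences at least one full rotation of continuous darkness at the northern-summer solstice; it lies at |φ| = 90° − ε = 90° − 72.70° = 17.30°.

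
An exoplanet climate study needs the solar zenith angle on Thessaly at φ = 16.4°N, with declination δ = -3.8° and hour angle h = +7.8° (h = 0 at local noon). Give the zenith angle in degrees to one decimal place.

θ_z = 21.6°

cos θ_z = sin φ sin δ + cos φ cos δ cos h = -0.018712 + 0.948349 = 0.929637.
θ_z = arccos(0.929637) = 21.6°.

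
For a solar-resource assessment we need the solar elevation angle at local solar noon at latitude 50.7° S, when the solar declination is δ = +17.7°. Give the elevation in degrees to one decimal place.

21.6°

At local noon the hour angle is zero, so the zenith angle equals |φ − δ| = |-50.7° − (+17.700°)| = 68.400°.
Elevation = 90° − 68.400° = 21.6°.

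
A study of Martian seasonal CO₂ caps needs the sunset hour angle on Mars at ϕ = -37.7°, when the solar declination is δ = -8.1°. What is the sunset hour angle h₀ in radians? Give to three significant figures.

h₀ = 1.68 rad

cos h₀ = −tan ϕ · tan δ = −tan(-37.7°) × tan(-8.100°) = -0.1100, so h₀ = 1.6810 rad = 96.32°.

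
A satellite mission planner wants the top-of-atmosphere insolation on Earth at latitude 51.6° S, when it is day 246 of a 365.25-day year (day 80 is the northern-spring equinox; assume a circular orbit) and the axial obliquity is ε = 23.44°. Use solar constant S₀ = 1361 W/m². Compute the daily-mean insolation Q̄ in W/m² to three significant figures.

Solar longitude: λ_s = 360° × (246 − 80)/365.25 = 163.614°.
sin δ = sin 23.44° × sin 163.614° = 0.11222, so δ = +6.443°.
cos H₀ = −tan(-51.6°) tan(+6.443°) = 0.1425, H₀ = 1.4278 rad.
Bracket: H₀ sin φ sin δ + cos φ cos δ sin H₀ = 1.4278×-0.78369×0.11222 + 0.62115×0.99368×0.98980 = -0.125569 + 0.610929 = 0.485360.
Q̄ = (S₀/π) × [bracket] = (1361/π) × 0.485360 = 210.3 W/m².

Q̄ ≈ 210 W/m²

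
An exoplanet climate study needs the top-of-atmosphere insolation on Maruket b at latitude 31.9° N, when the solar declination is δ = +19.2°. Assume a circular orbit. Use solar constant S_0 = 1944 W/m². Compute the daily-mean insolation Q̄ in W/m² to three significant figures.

cos h₀ = −tan(+31.9°) tan(+19.200°) = -0.2168, h₀ = 1.7893 rad.
Bracket: h₀ sin ϕ sin δ + cos ϕ cos δ sin h₀ = 1.7893×0.52844×0.32887 + 0.84897×0.94438×0.97623 = 0.310959 + 0.782693 = 1.093652.
Q̄ = (S_0/π) × [bracket] = (1944/π) × 1.093652 = 676.7 W/m².

Q̄ ≈ 677 W/m²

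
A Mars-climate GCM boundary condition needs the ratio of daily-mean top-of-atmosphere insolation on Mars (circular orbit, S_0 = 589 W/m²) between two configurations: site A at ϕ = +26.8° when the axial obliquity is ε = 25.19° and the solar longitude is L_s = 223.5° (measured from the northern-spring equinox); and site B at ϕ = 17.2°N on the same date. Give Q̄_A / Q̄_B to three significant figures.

— Configuration A (ϕ=+26.8°):
Solar declination: sin δ = sin ε · sin L_s = sin 25.19° × sin 223.5° = -0.29298, so δ = -17.036°.
cos h₀ = −tan(+26.8°) tan(-17.036°) = 0.1548, h₀ = 1.4154 rad.
Bracket: h₀ sin ϕ sin δ + cos ϕ cos δ sin h₀ = 1.4154×0.45088×-0.29298 + 0.89259×0.95612×0.98795 = -0.186973 + 0.843139 = 0.656166.
Q̄ = (S_0/π) × [bracket] = (589/π) × 0.656166 = 123.02 W/m².
— Configuration B (ϕ=+17.2°):
cos h₀ = −tan(+17.2°) tan(-17.036°) = 0.0949, h₀ = 1.4758 rad.
Bracket: h₀ sin ϕ sin δ + cos ϕ cos δ sin h₀ = 1.4758×0.29571×-0.29298 + 0.95528×0.95612×0.99549 = -0.127859 + 0.909243 = 0.781384.
Q̄ = (S_0/π) × [bracket] = (589/π) × 0.781384 = 146.50 W/m².
Ratio Q̄_A / Q̄_B = 123.02 / 146.50 = 0.8397.

Q̄_A / Q̄_B ≈ 0.840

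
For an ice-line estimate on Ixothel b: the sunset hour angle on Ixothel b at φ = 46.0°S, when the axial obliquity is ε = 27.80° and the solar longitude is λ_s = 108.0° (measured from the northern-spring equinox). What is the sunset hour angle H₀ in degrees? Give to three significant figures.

Solar declination: sin δ = sin ε · sin λ_s = sin 27.80° × sin 108.0° = 0.44356, so δ = +26.331°.
cos H₀ = −tan φ · tan δ = −tan(-46.0°) × tan(+26.331°) = 0.5125, so H₀ = 1.0327 rad = 59.17°.

H₀ = 59.2°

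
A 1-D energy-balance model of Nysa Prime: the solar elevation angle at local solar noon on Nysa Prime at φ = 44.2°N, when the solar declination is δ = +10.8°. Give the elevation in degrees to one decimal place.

56.6°

At local noon the hour angle is zero, so the zenith angle equals |φ − δ| = |+44.2° − (+10.800°)| = 33.400°.
Elevation = 90° − 33.400° = 56.6°.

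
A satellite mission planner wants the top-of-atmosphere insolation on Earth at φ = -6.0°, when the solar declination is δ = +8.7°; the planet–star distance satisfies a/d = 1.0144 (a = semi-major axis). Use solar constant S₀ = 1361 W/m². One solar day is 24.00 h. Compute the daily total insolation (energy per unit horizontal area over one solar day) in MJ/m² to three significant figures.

cos H₀ = −tan(-6.0°) tan(+8.700°) = 0.0161, H₀ = 1.5547 rad.
Bracket: H₀ sin φ sin δ + cos φ cos δ sin H₀ = 1.5547×-0.10453×0.15126 + 0.99452×0.98849×0.99987 = -0.024582 + 0.982945 = 0.958363.
Inverse-square distance factor (a/d)² = 1.0144² = 1.029007.
Q̄ = (S₀/π) × 1.029007 × [bracket] = (1361/π) × 1.029007 × 0.958363 = 427.22 W/m².
Daily total = Q̄ × 24.00 h × 3600 s/h = 427.22 × 24.00 × 3600 / 10⁶ = 36.91 MJ/m².

36.9 MJ/m²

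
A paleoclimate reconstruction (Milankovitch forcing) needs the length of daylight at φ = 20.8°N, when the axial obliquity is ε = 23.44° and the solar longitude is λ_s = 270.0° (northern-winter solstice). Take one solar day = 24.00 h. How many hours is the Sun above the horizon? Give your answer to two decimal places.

10.74 h

Solar declination: sin δ = sin ε · sin λ_s = sin 23.44° × sin 270.0° = -0.39779, so δ = -23.440°.
cos H₀ = −tan φ · tan δ = −tan(+20.8°) × tan(-23.440°) = 0.1647, so H₀ = 1.4053 rad = 80.52°.
Daylight = 2H₀/(2π) × 24.00 h = (1.4053/π) × 24.00 = 10.74 h.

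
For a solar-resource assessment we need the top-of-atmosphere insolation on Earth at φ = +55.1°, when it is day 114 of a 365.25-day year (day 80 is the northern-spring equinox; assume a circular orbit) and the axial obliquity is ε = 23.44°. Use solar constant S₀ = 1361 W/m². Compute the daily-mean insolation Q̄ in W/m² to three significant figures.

Solar longitude: λ_s = 360° × (114 − 80)/365.25 = 33.511°.
sin δ = sin 23.44° × sin 33.511° = 0.21962, so δ = +12.687°.
cos H₀ = −tan(+55.1°) tan(+12.687°) = -0.3227, H₀ = 1.8994 rad.
Bracket: H₀ sin φ sin δ + cos φ cos δ sin H₀ = 1.8994×0.82015×0.21962 + 0.57215×0.97559×0.94650 = 0.342122 + 0.528321 = 0.870443.
Q̄ = (S₀/π) × [bracket] = (1361/π) × 0.870443 = 377.1 W/m².

Q̄ ≈ 377 W/m²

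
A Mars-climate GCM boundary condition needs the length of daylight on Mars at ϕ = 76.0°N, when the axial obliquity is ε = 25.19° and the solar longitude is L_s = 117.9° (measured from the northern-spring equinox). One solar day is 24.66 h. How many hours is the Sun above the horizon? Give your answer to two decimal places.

24.66 h

Solar declination: sin δ = sin ε · sin L_s = sin 25.19° × sin 117.9° = 0.37615, so δ = +22.095°.
Sunrise equation: cos h₀ = −tan ϕ · tan δ = -1.6282 ≤ −1, so the Sun never sets (polar day) and h₀ = π.
Daylight = 2h₀/(2π) × 24.66 h = (3.1416/π) × 24.66 = 24.66 h.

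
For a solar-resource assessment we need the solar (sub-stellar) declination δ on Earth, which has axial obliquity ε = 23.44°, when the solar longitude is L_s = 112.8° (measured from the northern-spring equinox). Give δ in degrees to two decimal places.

δ = +21.51°

sin δ = sin ε · sin L_s = sin 23.44° × sin 112.8° = 0.366707.
δ = arcsin(0.366707) = +21.51°.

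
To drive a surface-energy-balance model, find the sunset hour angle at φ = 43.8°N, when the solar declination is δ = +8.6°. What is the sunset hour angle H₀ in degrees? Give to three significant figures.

H₀ = 98.3°

cos H₀ = −tan φ · tan δ = −tan(+43.8°) × tan(+8.600°) = -0.1450, so H₀ = 1.7163 rad = 98.34°.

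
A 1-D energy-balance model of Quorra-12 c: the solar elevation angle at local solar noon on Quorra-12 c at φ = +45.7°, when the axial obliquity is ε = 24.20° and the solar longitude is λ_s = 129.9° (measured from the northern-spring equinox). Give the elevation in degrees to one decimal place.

62.6°

Solar declination: sin δ = sin ε · sin λ_s = sin 24.20° × sin 129.9° = 0.31448, so δ = +18.329°.
At local noon the hour angle is zero, so the zenith angle equals |φ − δ| = |+45.7° − (+18.329°)| = 27.371°.
Elevation = 90° − 27.371° = 62.6°.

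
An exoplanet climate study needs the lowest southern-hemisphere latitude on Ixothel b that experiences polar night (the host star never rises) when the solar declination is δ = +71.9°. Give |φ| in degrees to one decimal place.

Polar night requires cos H₀ = −tan φ tan δ ≥ 1, i.e. tan φ tan δ ≤ −1.
The boundary is |tan φ| · |tan δ| = 1, so |φ| = 90° − |δ| = 90° − 71.9° = 18.1° in the southern hemisphere.

|φ| = 18.1°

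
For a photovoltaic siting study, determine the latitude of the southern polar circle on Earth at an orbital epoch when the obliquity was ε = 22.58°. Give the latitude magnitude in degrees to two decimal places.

The polar circle is the lowest latitude that experiences at least one full rotation of continuous darkness at the northern-summer solstice; it lies at |φ| = 90° − ε = 90° − 22.58° = 67.42°.

67.42°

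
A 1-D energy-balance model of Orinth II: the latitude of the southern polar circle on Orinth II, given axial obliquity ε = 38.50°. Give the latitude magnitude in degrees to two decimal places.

51.50°

The polar circle is the lowest latitude that experiences at least one full rotation of continuous darkness at the northern-summer solstice; it lies at |φ| = 90° − ε = 90° − 38.50° = 51.50°.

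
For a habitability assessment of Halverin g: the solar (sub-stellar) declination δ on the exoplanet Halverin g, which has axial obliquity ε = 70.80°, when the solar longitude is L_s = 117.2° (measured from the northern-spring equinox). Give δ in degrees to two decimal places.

sin δ = sin ε · sin L_s = sin 70.80° × sin 117.2° = 0.839944.
δ = arcsin(0.839944) = +57.13°.

δ = +57.13°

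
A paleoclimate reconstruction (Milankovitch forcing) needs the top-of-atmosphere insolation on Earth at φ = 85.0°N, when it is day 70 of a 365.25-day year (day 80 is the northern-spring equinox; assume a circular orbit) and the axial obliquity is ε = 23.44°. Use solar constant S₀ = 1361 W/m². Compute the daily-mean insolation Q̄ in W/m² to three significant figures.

Solar longitude: λ_s = 360° × (70 − 80)/365.25 = -9.856°, i.e. -9.856° + 360° = 350.144°.
sin δ = sin 23.44° × sin 350.144° = -0.06809, so δ = -3.904°.
cos H₀ = −tan(+85.0°) tan(-3.904°) = 0.7801, H₀ = 0.6760 rad.
Bracket: H₀ sin φ sin δ + cos φ cos δ sin H₀ = 0.6760×0.99619×-0.06809 + 0.08716×0.99768×0.62564 = -0.045853 + 0.054404 = 0.008551.
Q̄ = (S₀/π) × [bracket] = (1361/π) × 0.008551 = 3.704 W/m².

Q̄ ≈ 3.70 W/m²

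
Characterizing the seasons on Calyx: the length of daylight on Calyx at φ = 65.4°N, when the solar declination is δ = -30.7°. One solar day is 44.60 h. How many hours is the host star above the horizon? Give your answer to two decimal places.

cos H₀ = −tan φ · tan δ = 1.2969 ≥ 1, so the host star never rises (polar night) and H₀ = 0.
Daylight = 2H₀/(2π) × 44.60 h = (0.0000/π) × 44.60 = 0.00 h.

0.00 h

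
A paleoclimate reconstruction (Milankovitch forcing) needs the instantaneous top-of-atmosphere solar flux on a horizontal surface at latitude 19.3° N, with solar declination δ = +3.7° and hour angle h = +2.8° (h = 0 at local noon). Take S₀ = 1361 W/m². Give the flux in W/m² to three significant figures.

cos θ_z = sin φ sin δ + cos φ cos δ cos h = 0.021329 + 0.940709 = 0.962038.
Flux = S₀ · cos θ_z = 1361 × 0.962038 = 1309 W/m².

1.31e+03 W/m²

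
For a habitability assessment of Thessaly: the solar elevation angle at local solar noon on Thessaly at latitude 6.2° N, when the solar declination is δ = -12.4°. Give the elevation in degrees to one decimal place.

At local noon the hour angle is zero, so the zenith angle equals |φ − δ| = |+6.2° − (-12.400°)| = 18.600°.
Elevation = 90° − 18.600° = 71.4°.

71.4°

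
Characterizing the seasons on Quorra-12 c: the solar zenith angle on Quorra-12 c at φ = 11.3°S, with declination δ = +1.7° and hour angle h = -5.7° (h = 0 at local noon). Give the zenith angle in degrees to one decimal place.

cos θ_z = sin φ sin δ + cos φ cos δ cos h = -0.005813 + 0.975337 = 0.969524.
θ_z = arccos(0.969524) = 14.2°.

θ_z = 14.2°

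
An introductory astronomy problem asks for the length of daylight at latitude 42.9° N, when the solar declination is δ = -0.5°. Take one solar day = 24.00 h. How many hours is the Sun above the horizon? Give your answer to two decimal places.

cos H₀ = −tan φ · tan δ = −tan(+42.9°) × tan(-0.500°) = 0.0081, so H₀ = 1.5627 rad = 89.54°.
Daylight = 2H₀/(2π) × 24.00 h = (1.5627/π) × 24.00 = 11.94 h.

11.94 h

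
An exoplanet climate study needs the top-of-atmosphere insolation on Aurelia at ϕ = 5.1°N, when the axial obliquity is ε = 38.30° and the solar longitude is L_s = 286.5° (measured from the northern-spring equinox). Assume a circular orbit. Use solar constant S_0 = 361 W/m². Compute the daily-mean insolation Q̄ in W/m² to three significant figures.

Q̄ ≈ 82.7 W/m²

Solar declination: sin δ = sin ε · sin L_s = sin 38.30° × sin 286.5° = -0.59426, so δ = -36.460°.
cos h₀ = −tan(+5.1°) tan(-36.460°) = 0.0659, h₀ = 1.5048 rad.
Bracket: h₀ sin ϕ sin δ + cos ϕ cos δ sin h₀ = 1.5048×0.08889×-0.59426 + 0.99604×0.80428×0.99782 = -0.079489 + 0.799349 = 0.719860.
Q̄ = (S_0/π) × [bracket] = (361/π) × 0.719860 = 82.72 W/m².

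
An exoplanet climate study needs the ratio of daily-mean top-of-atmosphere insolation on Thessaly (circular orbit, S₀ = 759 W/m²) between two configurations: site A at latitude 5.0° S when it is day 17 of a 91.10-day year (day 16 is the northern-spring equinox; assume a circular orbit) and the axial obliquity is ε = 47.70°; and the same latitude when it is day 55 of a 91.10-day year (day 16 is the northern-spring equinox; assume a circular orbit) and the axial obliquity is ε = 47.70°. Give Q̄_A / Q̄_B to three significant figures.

— Configuration A (φ=-5.0°):
Solar longitude: λ_s = 360° × (17 − 16)/91.10 = 3.952°.
sin δ = sin 47.70° × sin 3.952° = 0.05097, so δ = +2.922°.
cos H₀ = −tan(-5.0°) tan(+2.922°) = 0.0045, H₀ = 1.5663 rad.
Bracket: H₀ sin φ sin δ + cos φ cos δ sin H₀ = 1.5663×-0.08716×0.05097 + 0.99619×0.99870×0.99999 = -0.006958 + 0.994885 = 0.987927.
Q̄ = (S₀/π) × [bracket] = (759/π) × 0.987927 = 238.68 W/m².
— Configuration B (φ=-5.0°):
Solar longitude: λ_s = 360° × (55 − 16)/91.10 = 154.116°.
sin δ = sin 47.70° × sin 154.116° = 0.32288, so δ = +18.837°.
cos H₀ = −tan(-5.0°) tan(+18.837°) = 0.0298, H₀ = 1.5409 rad.
Bracket: H₀ sin φ sin δ + cos φ cos δ sin H₀ = 1.5409×-0.08716×0.32288 + 0.99619×0.94644×0.99955 = -0.043364 + 0.942410 = 0.899046.
Q̄ = (S₀/π) × [bracket] = (759/π) × 0.899046 = 217.21 W/m².
Ratio Q̄_A / Q̄_B = 238.68 / 217.21 = 1.099.

Q̄_A / Q̄_B ≈ 1.10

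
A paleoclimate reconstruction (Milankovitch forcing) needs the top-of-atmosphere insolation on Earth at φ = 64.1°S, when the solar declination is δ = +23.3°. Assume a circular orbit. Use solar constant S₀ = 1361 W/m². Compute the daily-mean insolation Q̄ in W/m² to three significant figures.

Q̄ ≈ 6.27 W/m²

cos H₀ = −tan(-64.1°) tan(+23.300°) = 0.8869, H₀ = 0.4801 rad.
Bracket: H₀ sin φ sin δ + cos φ cos δ sin H₀ = 0.4801×-0.89956×0.39555 + 0.43680×0.91845×0.46191 = -0.170830 + 0.185309 = 0.014479.
Q̄ = (S₀/π) × [bracket] = (1361/π) × 0.014479 = 6.273 W/m².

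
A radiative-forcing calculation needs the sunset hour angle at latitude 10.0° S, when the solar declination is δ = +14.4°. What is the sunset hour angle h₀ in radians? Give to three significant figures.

cos h₀ = −tan ϕ · tan δ = −tan(-10.0°) × tan(+14.400°) = 0.0453, so h₀ = 1.5255 rad = 87.41°.

h₀ = 1.53 rad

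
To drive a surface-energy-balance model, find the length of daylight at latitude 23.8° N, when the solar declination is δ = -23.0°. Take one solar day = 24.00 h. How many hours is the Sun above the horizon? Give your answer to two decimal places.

10.56 h

cos h₀ = −tan ϕ · tan δ = −tan(+23.8°) × tan(-23.000°) = 0.1872, so h₀ = 1.3825 rad = 79.21°.
Daylight = 2h₀/(2π) × 24.00 h = (1.3825/π) × 24.00 = 10.56 h.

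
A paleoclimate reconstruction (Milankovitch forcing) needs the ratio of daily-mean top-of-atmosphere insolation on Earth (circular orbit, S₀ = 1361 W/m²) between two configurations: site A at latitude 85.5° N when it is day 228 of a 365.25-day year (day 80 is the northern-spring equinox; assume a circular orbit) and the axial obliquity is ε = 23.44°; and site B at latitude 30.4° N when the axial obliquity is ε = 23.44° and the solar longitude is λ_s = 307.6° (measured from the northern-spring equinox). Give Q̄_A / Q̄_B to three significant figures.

— Configuration A (φ=+85.5°):
Solar longitude: λ_s = 360° × (228 − 80)/365.25 = 145.873°.
sin δ = sin 23.44° × sin 145.873° = 0.22317, so δ = +12.895°.
cos H₀ = −tan(+85.5°) tan(+12.895°) = -2.9090 ≤ −1 ⇒ polar day, H₀ = π.
Bracket: H₀ sin φ sin δ + cos φ cos δ sin H₀ = 3.1416×0.99692×0.22317 + 0.07846×0.97478×0.00000 = 0.698951 + 0.000000 = 0.698951.
Q̄ = (S₀/π) × [bracket] = (1361/π) × 0.698951 = 302.80 W/m².
— Configuration B (φ=+30.4°):
Solar declination: sin δ = sin ε · sin λ_s = sin 23.44° × sin 307.6° = -0.31516, so δ = -18.371°.
cos H₀ = −tan(+30.4°) tan(-18.371°) = 0.1948, H₀ = 1.3747 rad.
Bracket: H₀ sin φ sin δ + cos φ cos δ sin H₀ = 1.3747×0.50603×-0.31516 + 0.86251×0.94904×0.98084 = -0.219238 + 0.802873 = 0.583635.
Q̄ = (S₀/π) × [bracket] = (1361/π) × 0.583635 = 252.84 W/m².
Ratio Q̄_A / Q̄_B = 302.80 / 252.84 = 1.198.

Q̄_A / Q̄_B ≈ 1.20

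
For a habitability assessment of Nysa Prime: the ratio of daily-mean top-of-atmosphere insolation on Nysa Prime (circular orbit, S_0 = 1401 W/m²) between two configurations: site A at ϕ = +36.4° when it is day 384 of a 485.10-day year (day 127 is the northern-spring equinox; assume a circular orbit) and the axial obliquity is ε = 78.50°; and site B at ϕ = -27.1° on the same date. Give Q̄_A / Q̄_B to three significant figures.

— Configuration A (ϕ=+36.4°):
Solar longitude: L_s = 360° × (384 − 127)/485.10 = 190.724°.
sin δ = sin 78.50° × sin 190.724° = -0.18234, so δ = -10.506°.
cos h₀ = −tan(+36.4°) tan(-10.506°) = 0.1367, h₀ = 1.4336 rad.
Bracket: h₀ sin ϕ sin δ + cos ϕ cos δ sin h₀ = 1.4336×0.59342×-0.18234 + 0.80489×0.98324×0.99061 = -0.155122 + 0.783969 = 0.628847.
Q̄ = (S_0/π) × [bracket] = (1401/π) × 0.628847 = 280.44 W/m².
— Configuration B (ϕ=-27.1°):
cos h₀ = −tan(-27.1°) tan(-10.506°) = -0.0949, h₀ = 1.6658 rad.
Bracket: h₀ sin ϕ sin δ + cos ϕ cos δ sin h₀ = 1.6658×-0.45554×-0.18234 + 0.89021×0.98324×0.99549 = 0.138367 + 0.871343 = 1.009710.
Q̄ = (S_0/π) × [bracket] = (1401/π) × 1.009710 = 450.28 W/m².
Ratio Q̄_A / Q̄_B = 280.44 / 450.28 = 0.6228.

Q̄_A / Q̄_B ≈ 0.623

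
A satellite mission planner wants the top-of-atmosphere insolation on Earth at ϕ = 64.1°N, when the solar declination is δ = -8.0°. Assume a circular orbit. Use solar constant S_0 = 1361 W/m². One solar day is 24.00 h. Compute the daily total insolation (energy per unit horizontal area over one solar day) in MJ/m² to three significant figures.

9.51 MJ/m²

cos h₀ = −tan(+64.1°) tan(-8.000°) = 0.2894, h₀ = 1.2772 rad.
Bracket: h₀ sin ϕ sin δ + cos ϕ cos δ sin h₀ = 1.2772×0.89956×-0.13917 + 0.43680×0.99027×0.95720 = -0.159895 + 0.414037 = 0.254142.
Q̄ = (S_0/π) × [bracket] = (1361/π) × 0.254142 = 110.10 W/m².
Daily total = Q̄ × 24.00 h × 3600 s/h = 110.10 × 24.00 × 3600 / 10⁶ = 9.513 MJ/m².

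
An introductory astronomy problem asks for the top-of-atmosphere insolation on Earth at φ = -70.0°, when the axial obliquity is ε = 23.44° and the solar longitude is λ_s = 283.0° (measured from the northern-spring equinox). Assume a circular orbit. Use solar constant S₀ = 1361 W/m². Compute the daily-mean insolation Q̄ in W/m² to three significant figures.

Solar declination: sin δ = sin ε · sin λ_s = sin 23.44° × sin 283.0° = -0.38759, so δ = -22.805°.
cos H₀ = −tan(-70.0°) tan(-22.805°) = -1.1552 ≤ −1 ⇒ polar day, H₀ = π.
Bracket: H₀ sin φ sin δ + cos φ cos δ sin H₀ = 3.1416×-0.93969×-0.38759 + 0.34202×0.92183×0.00000 = 1.144216 + 0.000000 = 1.144216.
Q̄ = (S₀/π) × [bracket] = (1361/π) × 1.144216 = 495.7 W/m².

Q̄ ≈ 496 W/m²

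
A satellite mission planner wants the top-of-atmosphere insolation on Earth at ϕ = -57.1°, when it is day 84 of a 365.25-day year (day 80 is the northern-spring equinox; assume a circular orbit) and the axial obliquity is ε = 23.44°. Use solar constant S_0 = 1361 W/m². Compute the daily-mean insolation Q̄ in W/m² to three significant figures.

Solar longitude: L_s = 360° × (84 − 80)/365.25 = 3.943°.
sin δ = sin 23.44° × sin 3.943° = 0.02735, so δ = +1.567°.
cos h₀ = −tan(-57.1°) tan(+1.567°) = 0.0423, h₀ = 1.5285 rad.
Bracket: h₀ sin ϕ sin δ + cos ϕ cos δ sin h₀ = 1.5285×-0.83962×0.02735 + 0.54317×0.99963×0.99911 = -0.035100 + 0.542486 = 0.507386.
Q̄ = (S_0/π) × [bracket] = (1361/π) × 0.507386 = 219.8 W/m².

Q̄ ≈ 220 W/m²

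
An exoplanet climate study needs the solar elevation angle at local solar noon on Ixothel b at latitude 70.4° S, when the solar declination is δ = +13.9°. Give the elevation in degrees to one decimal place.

5.7°

At local noon the hour angle is zero, so the zenith angle equals |ϕ − δ| = |-70.4° − (+13.900°)| = 84.300°.
Elevation = 90° − 84.300° = 5.7°.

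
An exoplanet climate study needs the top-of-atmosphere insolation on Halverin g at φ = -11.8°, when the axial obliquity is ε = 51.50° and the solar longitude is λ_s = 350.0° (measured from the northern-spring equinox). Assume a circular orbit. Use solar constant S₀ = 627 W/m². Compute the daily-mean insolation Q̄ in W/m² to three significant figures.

Solar declination: sin δ = sin ε · sin λ_s = sin 51.50° × sin 350.0° = -0.13590, so δ = -7.811°.
cos H₀ = −tan(-11.8°) tan(-7.811°) = -0.0287, H₀ = 1.5995 rad.
Bracket: H₀ sin φ sin δ + cos φ cos δ sin H₀ = 1.5995×-0.20450×-0.13590 + 0.97887×0.99072×0.99959 = 0.044453 + 0.969388 = 1.013841.
Q̄ = (S₀/π) × [bracket] = (627/π) × 1.013841 = 202.3 W/m².

Q̄ ≈ 202 W/m²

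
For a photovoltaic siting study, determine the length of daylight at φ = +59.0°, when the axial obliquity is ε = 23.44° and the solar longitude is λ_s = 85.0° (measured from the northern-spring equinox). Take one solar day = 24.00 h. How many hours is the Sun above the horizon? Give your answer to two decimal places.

18.12 h

Solar declination: sin δ = sin ε · sin λ_s = sin 23.44° × sin 85.0° = 0.39627, so δ = +23.346°.
cos H₀ = −tan φ · tan δ = −tan(+59.0°) × tan(+23.346°) = -0.7183, so H₀ = 2.3722 rad = 135.92°.
Daylight = 2H₀/(2π) × 24.00 h = (2.3722/π) × 24.00 = 18.12 h.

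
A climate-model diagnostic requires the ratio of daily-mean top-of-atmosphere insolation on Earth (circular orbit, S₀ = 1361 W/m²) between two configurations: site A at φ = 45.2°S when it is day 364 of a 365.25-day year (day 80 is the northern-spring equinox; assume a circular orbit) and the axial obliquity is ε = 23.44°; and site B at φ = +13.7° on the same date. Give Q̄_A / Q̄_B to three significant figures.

Q̄_A / Q̄_B ≈ 1.52

— Configuration A (φ=-45.2°):
Solar longitude: λ_s = 360° × (364 − 80)/365.25 = 279.918°.
sin δ = sin 23.44° × sin 279.918° = -0.39184, so δ = -23.069°.
cos H₀ = −tan(-45.2°) tan(-23.069°) = -0.4289, H₀ = 2.0141 rad.
Bracket: H₀ sin φ sin δ + cos φ cos δ sin H₀ = 2.0141×-0.70957×-0.39184 + 0.70463×0.92003×0.90336 = 0.559996 + 0.585631 = 1.145627.
Q̄ = (S₀/π) × [bracket] = (1361/π) × 1.145627 = 496.31 W/m².
— Configuration B (φ=+13.7°):
cos H₀ = −tan(+13.7°) tan(-23.069°) = 0.1038, H₀ = 1.4668 rad.
Bracket: H₀ sin φ sin δ + cos φ cos δ sin H₀ = 1.4668×0.23684×-0.39184 + 0.97155×0.92003×0.99460 = -0.136124 + 0.889028 = 0.752904.
Q̄ = (S₀/π) × [bracket] = (1361/π) × 0.752904 = 326.17 W/m².
Ratio Q̄_A / Q̄_B = 496.31 / 326.17 = 1.522.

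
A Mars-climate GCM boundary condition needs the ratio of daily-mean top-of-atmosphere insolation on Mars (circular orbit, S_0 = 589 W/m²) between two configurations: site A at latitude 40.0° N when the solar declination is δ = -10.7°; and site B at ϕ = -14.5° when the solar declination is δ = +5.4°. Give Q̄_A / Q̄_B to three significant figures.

Q̄_A / Q̄_B ≈ 0.620

— Configuration A (ϕ=+40.0°):
cos h₀ = −tan(+40.0°) tan(-10.700°) = 0.1585, h₀ = 1.4116 rad.
Bracket: h₀ sin ϕ sin δ + cos ϕ cos δ sin h₀ = 1.4116×0.64279×-0.18567 + 0.76604×0.98261×0.98735 = -0.168470 + 0.743197 = 0.574727.
Q̄ = (S_0/π) × [bracket] = (589/π) × 0.574727 = 107.75 W/m².
— Configuration B (ϕ=-14.5°):
cos h₀ = −tan(-14.5°) tan(+5.400°) = 0.0244, h₀ = 1.5463 rad.
Bracket: h₀ sin ϕ sin δ + cos ϕ cos δ sin h₀ = 1.5463×-0.25038×0.09411 + 0.96815×0.99556×0.99970 = -0.036436 + 0.963562 = 0.927126.
Q̄ = (S_0/π) × [bracket] = (589/π) × 0.927126 = 173.82 W/m².
Ratio Q̄_A / Q̄_B = 107.75 / 173.82 = 0.6199.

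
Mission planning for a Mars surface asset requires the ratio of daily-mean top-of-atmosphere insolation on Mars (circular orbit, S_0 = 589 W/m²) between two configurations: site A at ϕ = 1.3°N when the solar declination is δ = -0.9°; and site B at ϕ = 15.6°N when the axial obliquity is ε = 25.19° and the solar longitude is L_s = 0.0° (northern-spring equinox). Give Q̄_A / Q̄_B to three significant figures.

Q̄_A / Q̄_B ≈ 1.04

— Configuration A (ϕ=+1.3°):
cos h₀ = −tan(+1.3°) tan(-0.900°) = 0.0004, h₀ = 1.5704 rad.
Bracket: h₀ sin ϕ sin δ + cos ϕ cos δ sin h₀ = 1.5704×0.02269×-0.01571 + 0.99974×0.99988×1.00000 = -0.000560 + 0.999620 = 0.999060.
Q̄ = (S_0/π) × [bracket] = (589/π) × 0.999060 = 187.31 W/m².
— Configuration B (ϕ=+15.6°):
Solar declination: sin δ = sin ε · sin L_s = sin 25.19° × sin 0.0° = 0.00000, so δ = +0.000°.
cos h₀ = −tan(+15.6°) tan(+0.000°) = -0.0000, h₀ = 1.5708 rad.
Bracket: h₀ sin ϕ sin δ + cos ϕ cos δ sin h₀ = 1.5708×0.26892×0.00000 + 0.96316×1.00000×1.00000 = 0.000000 + 0.963160 = 0.963160.
Q̄ = (S_0/π) × [bracket] = (589/π) × 0.963160 = 180.58 W/m².
Ratio Q̄_A / Q̄_B = 187.31 / 180.58 = 1.037.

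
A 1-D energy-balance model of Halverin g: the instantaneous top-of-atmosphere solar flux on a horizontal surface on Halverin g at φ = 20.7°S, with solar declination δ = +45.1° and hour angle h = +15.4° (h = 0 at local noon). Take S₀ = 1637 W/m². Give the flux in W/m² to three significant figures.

cos θ_z = sin φ sin δ + cos φ cos δ cos h = -0.250380 + 0.636595 = 0.386215.
Flux = S₀ · cos θ_z = 1637 × 0.386215 = 632.2 W/m².

632 W/m²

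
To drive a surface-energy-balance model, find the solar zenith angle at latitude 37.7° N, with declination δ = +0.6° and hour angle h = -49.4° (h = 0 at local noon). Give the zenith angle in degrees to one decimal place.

cos θ_z = sin ϕ sin δ + cos ϕ cos δ cos h = 0.006404 + 0.514880 = 0.521284.
θ_z = arccos(0.521284) = 58.6°.

θ_z = 58.6°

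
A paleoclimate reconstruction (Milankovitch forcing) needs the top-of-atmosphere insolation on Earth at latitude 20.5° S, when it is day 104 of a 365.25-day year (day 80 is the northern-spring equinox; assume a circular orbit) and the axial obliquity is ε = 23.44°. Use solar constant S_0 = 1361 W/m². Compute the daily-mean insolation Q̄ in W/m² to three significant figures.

Q̄ ≈ 363 W/m²

Solar longitude: L_s = 360° × (104 − 80)/365.25 = 23.655°.
sin δ = sin 23.44° × sin 23.655° = 0.15960, so δ = +9.184°.
cos h₀ = −tan(-20.5°) tan(+9.184°) = 0.0604, h₀ = 1.5103 rad.
Bracket: h₀ sin ϕ sin δ + cos ϕ cos δ sin h₀ = 1.5103×-0.35021×0.15960 + 0.93667×0.98718×0.99817 = -0.084416 + 0.922970 = 0.838554.
Q̄ = (S_0/π) × [bracket] = (1361/π) × 0.838554 = 363.3 W/m².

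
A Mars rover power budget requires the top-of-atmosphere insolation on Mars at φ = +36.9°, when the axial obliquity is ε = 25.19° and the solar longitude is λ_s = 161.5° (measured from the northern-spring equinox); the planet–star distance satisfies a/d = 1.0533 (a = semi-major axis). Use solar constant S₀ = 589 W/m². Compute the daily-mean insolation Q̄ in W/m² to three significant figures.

Q̄ ≈ 192 W/m²

Solar declination: sin δ = sin ε · sin λ_s = sin 25.19° × sin 161.5° = 0.13505, so δ = +7.762°.
cos H₀ = −tan(+36.9°) tan(+7.762°) = -0.1023, H₀ = 1.6733 rad.
Bracket: H₀ sin φ sin δ + cos φ cos δ sin H₀ = 1.6733×0.60042×0.13505 + 0.79968×0.99084×0.99475 = 0.135682 + 0.788195 = 0.923877.
Inverse-square distance factor (a/d)² = 1.0533² = 1.109441.
Q̄ = (S₀/π) × 1.109441 × [bracket] = (589/π) × 1.109441 × 0.923877 = 192.2 W/m².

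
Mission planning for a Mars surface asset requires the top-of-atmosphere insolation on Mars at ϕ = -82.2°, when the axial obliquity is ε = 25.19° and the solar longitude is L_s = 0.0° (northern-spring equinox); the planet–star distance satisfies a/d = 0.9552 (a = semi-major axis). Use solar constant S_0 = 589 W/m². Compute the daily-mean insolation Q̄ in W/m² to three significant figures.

Solar declination: sin δ = sin ε · sin L_s = sin 25.19° × sin 0.0° = 0.00000, so δ = +0.000°.
cos h₀ = −tan(-82.2°) tan(+0.000°) = 0.0000, h₀ = 1.5708 rad.
Bracket: h₀ sin ϕ sin δ + cos ϕ cos δ sin h₀ = 1.5708×-0.99075×0.00000 + 0.13572×1.00000×1.00000 = -0.000000 + 0.135720 = 0.135720.
Inverse-square distance factor (a/d)² = 0.9552² = 0.912407.
Q̄ = (S_0/π) × 0.912407 × [bracket] = (589/π) × 0.912407 × 0.135720 = 23.22 W/m².

Q̄ ≈ 23.2 W/m²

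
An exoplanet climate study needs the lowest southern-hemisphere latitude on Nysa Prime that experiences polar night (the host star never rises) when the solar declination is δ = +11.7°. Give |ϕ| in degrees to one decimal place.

|ϕ| = 78.3°

Polar night requires cos h₀ = −tan ϕ tan δ ≥ 1, i.e. tan ϕ tan δ ≤ −1.
The boundary is |tan ϕ| · |tan δ| = 1, so |ϕ| = 90° − |δ| = 90° − 11.7° = 78.3° in the southern hemisphere.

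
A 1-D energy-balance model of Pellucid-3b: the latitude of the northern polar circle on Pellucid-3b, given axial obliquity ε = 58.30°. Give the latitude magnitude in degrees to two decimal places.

The polar circle is the lowest latitude that experiences at least one full rotation of continuous daylight at the northern-summer solstice; it lies at |φ| = 90° − ε = 90° − 58.30° = 31.70°.

31.70°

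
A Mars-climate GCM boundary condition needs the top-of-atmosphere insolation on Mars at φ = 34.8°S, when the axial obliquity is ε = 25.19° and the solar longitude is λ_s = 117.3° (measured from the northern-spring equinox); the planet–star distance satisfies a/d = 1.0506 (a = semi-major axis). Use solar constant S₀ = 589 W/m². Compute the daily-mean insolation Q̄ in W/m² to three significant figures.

Q̄ ≈ 93.5 W/m²

Solar declination: sin δ = sin ε · sin λ_s = sin 25.19° × sin 117.3° = 0.37821, so δ = +22.223°.
cos H₀ = −tan(-34.8°) tan(+22.223°) = 0.2840, H₀ = 1.2829 rad.
Bracket: H₀ sin φ sin δ + cos φ cos δ sin H₀ = 1.2829×-0.57071×0.37821 + 0.82115×0.92572×0.95884 = -0.276912 + 0.728867 = 0.451955.
Inverse-square distance factor (a/d)² = 1.0506² = 1.103760.
Q̄ = (S₀/π) × 1.103760 × [bracket] = (589/π) × 1.103760 × 0.451955 = 93.53 W/m².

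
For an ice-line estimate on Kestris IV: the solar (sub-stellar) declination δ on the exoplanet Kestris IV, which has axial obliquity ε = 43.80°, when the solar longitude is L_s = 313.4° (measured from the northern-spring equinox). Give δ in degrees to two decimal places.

δ = -30.19°

sin δ = sin ε · sin L_s = sin 43.80° × sin 313.4° = -0.502894.
δ = arcsin(-0.502894) = -30.19°.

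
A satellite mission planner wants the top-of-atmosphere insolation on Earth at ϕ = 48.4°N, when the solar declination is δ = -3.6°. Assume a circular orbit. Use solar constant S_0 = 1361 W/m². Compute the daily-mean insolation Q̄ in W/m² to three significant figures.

Q̄ ≈ 256 W/m²

cos h₀ = −tan(+48.4°) tan(-3.600°) = 0.0709, h₀ = 1.4999 rad.
Bracket: h₀ sin ϕ sin δ + cos ϕ cos δ sin h₀ = 1.4999×0.74780×-0.06279 + 0.66393×0.99803×0.99749 = -0.070427 + 0.660959 = 0.590532.
Q̄ = (S_0/π) × [bracket] = (1361/π) × 0.590532 = 255.8 W/m².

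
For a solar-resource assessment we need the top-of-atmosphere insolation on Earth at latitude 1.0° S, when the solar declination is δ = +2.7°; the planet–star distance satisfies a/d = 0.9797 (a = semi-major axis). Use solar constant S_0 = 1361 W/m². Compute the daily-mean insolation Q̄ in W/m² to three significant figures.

Q̄ ≈ 415 W/m²

cos h₀ = −tan(-1.0°) tan(+2.700°) = 0.0008, h₀ = 1.5700 rad.
Bracket: h₀ sin ϕ sin δ + cos ϕ cos δ sin h₀ = 1.5700×-0.01745×0.04711 + 0.99985×0.99889×1.00000 = -0.001291 + 0.998740 = 0.997449.
Inverse-square distance factor (a/d)² = 0.9797² = 0.959812.
Q̄ = (S_0/π) × 0.959812 × [bracket] = (1361/π) × 0.959812 × 0.997449 = 414.7 W/m².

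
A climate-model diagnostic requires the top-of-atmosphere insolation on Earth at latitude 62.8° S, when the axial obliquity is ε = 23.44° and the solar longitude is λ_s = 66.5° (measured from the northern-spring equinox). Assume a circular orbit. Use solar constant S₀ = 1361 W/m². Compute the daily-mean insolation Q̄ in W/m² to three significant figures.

Q̄ ≈ 20.4 W/m²

Solar declination: sin δ = sin ε · sin λ_s = sin 23.44° × sin 66.5° = 0.36480, so δ = +21.395°.
cos H₀ = −tan(-62.8°) tan(+21.395°) = 0.7624, H₀ = 0.7039 rad.
Bracket: H₀ sin φ sin δ + cos φ cos δ sin H₀ = 0.7039×-0.88942×0.36480 + 0.45710×0.93109×0.64716 = -0.228388 + 0.275432 = 0.047044.
Q̄ = (S₀/π) × [bracket] = (1361/π) × 0.047044 = 20.38 W/m².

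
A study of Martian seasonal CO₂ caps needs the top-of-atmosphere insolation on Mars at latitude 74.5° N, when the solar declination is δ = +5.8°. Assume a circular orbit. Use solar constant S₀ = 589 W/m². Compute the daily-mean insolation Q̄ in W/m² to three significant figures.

Q̄ ≈ 81.9 W/m²

cos H₀ = −tan(+74.5°) tan(+5.800°) = -0.3663, H₀ = 1.9458 rad.
Bracket: H₀ sin φ sin δ + cos φ cos δ sin H₀ = 1.9458×0.96363×0.10106 + 0.26724×0.99488×0.93051 = 0.189491 + 0.247396 = 0.436887.
Q̄ = (S₀/π) × [bracket] = (589/π) × 0.436887 = 81.91 W/m².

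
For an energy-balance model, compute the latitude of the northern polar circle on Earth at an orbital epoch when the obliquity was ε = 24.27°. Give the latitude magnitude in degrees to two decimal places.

The polar circle is the lowest latitude that experiences at least one full rotation of continuous daylight at the northern-summer solstice; it lies at |ϕ| = 90° − ε = 90° − 24.27° = 65.73°.

65.73°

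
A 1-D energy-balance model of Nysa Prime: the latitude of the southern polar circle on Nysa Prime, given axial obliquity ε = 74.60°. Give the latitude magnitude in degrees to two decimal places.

15.40°

The polar circle is the lowest latitude that experiences at least one full rotation of continuous darkness at the northern-summer solstice; it lies at |φ| = 90° − ε = 90° − 74.60° = 15.40°.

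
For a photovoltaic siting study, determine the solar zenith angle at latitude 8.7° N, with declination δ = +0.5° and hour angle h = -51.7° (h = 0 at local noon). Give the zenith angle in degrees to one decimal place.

θ_z = 52.1°

cos θ_z = sin φ sin δ + cos φ cos δ cos h = 0.001320 + 0.612624 = 0.613944.
θ_z = arccos(0.613944) = 52.1°.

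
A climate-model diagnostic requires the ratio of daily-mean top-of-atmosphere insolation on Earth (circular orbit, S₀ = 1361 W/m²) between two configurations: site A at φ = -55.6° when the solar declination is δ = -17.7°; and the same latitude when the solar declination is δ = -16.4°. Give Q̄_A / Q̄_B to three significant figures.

— Configuration A (φ=-55.6°):
cos H₀ = −tan(-55.6°) tan(-17.700°) = -0.4661, H₀ = 2.0557 rad.
Bracket: H₀ sin φ sin δ + cos φ cos δ sin H₀ = 2.0557×-0.82511×-0.30403 + 0.56497×0.95266×0.88474 = 0.515689 + 0.476189 = 0.991878.
Q̄ = (S₀/π) × [bracket] = (1361/π) × 0.991878 = 429.70 W/m².
— Configuration B (φ=-55.6°):
cos H₀ = −tan(-55.6°) tan(-16.400°) = -0.4298, H₀ = 2.0151 rad.
Bracket: H₀ sin φ sin δ + cos φ cos δ sin H₀ = 2.0151×-0.82511×-0.28234 + 0.56497×0.95931×0.90291 = 0.469441 + 0.489360 = 0.958801.
Q̄ = (S₀/π) × [bracket] = (1361/π) × 0.958801 = 415.37 W/m².
Ratio Q̄_A / Q̄_B = 429.70 / 415.37 = 1.034.

Q̄_A / Q̄_B ≈ 1.03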